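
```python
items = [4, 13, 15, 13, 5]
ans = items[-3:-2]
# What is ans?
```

items has length 5. The slice items[-3:-2] selects indices [2] (2->15), giving [15].

[15]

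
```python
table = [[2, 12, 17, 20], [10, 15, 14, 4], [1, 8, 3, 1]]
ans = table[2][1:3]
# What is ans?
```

table[2] = [1, 8, 3, 1]. table[2] has length 4. The slice table[2][1:3] selects indices [1, 2] (1->8, 2->3), giving [8, 3].

[8, 3]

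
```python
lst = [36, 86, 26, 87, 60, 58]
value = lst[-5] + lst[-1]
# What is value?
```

lst has length 6. Negative index -5 maps to positive index 6 + (-5) = 1. lst[1] = 86.
lst has length 6. Negative index -1 maps to positive index 6 + (-1) = 5. lst[5] = 58.
Sum: 86 + 58 = 144.

144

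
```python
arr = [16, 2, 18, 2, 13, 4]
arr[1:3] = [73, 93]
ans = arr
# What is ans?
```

arr starts as [16, 2, 18, 2, 13, 4] (length 6). The slice arr[1:3] covers indices [1, 2] with values [2, 18]. Replacing that slice with [73, 93] (same length) produces [16, 73, 93, 2, 13, 4].

[16, 73, 93, 2, 13, 4]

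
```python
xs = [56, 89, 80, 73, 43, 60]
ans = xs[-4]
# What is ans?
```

xs has length 6. Negative index -4 maps to positive index 6 + (-4) = 2. xs[2] = 80.

80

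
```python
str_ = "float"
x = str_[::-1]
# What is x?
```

str_ has length 5. The slice str_[::-1] selects indices [4, 3, 2, 1, 0] (4->'t', 3->'a', 2->'o', 1->'l', 0->'f'), giving 'taolf'.

'taolf'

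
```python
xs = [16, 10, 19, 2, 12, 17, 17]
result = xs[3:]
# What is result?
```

xs has length 7. The slice xs[3:] selects indices [3, 4, 5, 6] (3->2, 4->12, 5->17, 6->17), giving [2, 12, 17, 17].

[2, 12, 17, 17]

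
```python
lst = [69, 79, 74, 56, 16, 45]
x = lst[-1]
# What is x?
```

lst has length 6. Negative index -1 maps to positive index 6 + (-1) = 5. lst[5] = 45.

45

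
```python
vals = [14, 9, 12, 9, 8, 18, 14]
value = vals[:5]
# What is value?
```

vals has length 7. The slice vals[:5] selects indices [0, 1, 2, 3, 4] (0->14, 1->9, 2->12, 3->9, 4->8), giving [14, 9, 12, 9, 8].

[14, 9, 12, 9, 8]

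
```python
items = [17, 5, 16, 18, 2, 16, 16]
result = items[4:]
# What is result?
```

items has length 7. The slice items[4:] selects indices [4, 5, 6] (4->2, 5->16, 6->16), giving [2, 16, 16].

[2, 16, 16]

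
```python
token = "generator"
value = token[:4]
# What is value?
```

token has length 9. The slice token[:4] selects indices [0, 1, 2, 3] (0->'g', 1->'e', 2->'n', 3->'e'), giving 'gene'.

'gene'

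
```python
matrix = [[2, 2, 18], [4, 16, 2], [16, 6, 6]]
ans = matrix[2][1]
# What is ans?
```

matrix[2] = [16, 6, 6]. Taking column 1 of that row yields 6.

6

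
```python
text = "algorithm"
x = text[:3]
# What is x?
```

text has length 9. The slice text[:3] selects indices [0, 1, 2] (0->'a', 1->'l', 2->'g'), giving 'alg'.

'alg'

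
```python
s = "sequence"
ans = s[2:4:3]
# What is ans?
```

s has length 8. The slice s[2:4:3] selects indices [2] (2->'q'), giving 'q'.

'q'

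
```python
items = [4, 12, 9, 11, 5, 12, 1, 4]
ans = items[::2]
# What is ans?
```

items has length 8. The slice items[::2] selects indices [0, 2, 4, 6] (0->4, 2->9, 4->5, 6->1), giving [4, 9, 5, 1].

[4, 9, 5, 1]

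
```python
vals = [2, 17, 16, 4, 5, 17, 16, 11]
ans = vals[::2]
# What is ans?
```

vals has length 8. The slice vals[::2] selects indices [0, 2, 4, 6] (0->2, 2->16, 4->5, 6->16), giving [2, 16, 5, 16].

[2, 16, 5, 16]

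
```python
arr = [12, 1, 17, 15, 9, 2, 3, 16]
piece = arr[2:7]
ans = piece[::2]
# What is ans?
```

arr has length 8. The slice arr[2:7] selects indices [2, 3, 4, 5, 6] (2->17, 3->15, 4->9, 5->2, 6->3), giving [17, 15, 9, 2, 3]. So piece = [17, 15, 9, 2, 3]. piece has length 5. The slice piece[::2] selects indices [0, 2, 4] (0->17, 2->9, 4->3), giving [17, 9, 3].

[17, 9, 3]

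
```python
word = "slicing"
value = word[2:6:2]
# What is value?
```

word has length 7. The slice word[2:6:2] selects indices [2, 4] (2->'i', 4->'i'), giving 'ii'.

'ii'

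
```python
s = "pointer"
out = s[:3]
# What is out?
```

s has length 7. The slice s[:3] selects indices [0, 1, 2] (0->'p', 1->'o', 2->'i'), giving 'poi'.

'poi'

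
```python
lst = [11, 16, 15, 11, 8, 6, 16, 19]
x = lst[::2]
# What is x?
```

lst has length 8. The slice lst[::2] selects indices [0, 2, 4, 6] (0->11, 2->15, 4->8, 6->16), giving [11, 15, 8, 16].

[11, 15, 8, 16]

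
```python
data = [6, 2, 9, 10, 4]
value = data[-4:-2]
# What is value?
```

data has length 5. The slice data[-4:-2] selects indices [1, 2] (1->2, 2->9), giving [2, 9].

[2, 9]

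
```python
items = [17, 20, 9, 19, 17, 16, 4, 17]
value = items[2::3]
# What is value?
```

items has length 8. The slice items[2::3] selects indices [2, 5] (2->9, 5->16), giving [9, 16].

[9, 16]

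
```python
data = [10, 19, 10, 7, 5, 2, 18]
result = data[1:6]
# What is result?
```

data has length 7. The slice data[1:6] selects indices [1, 2, 3, 4, 5] (1->19, 2->10, 3->7, 4->5, 5->2), giving [19, 10, 7, 5, 2].

[19, 10, 7, 5, 2]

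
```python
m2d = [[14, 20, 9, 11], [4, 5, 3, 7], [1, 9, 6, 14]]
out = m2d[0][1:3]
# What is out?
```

m2d[0] = [14, 20, 9, 11]. m2d[0] has length 4. The slice m2d[0][1:3] selects indices [1, 2] (1->20, 2->9), giving [20, 9].

[20, 9]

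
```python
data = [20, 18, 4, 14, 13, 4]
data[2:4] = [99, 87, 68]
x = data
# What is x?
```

data starts as [20, 18, 4, 14, 13, 4] (length 6). The slice data[2:4] covers indices [2, 3] with values [4, 14]. Replacing that slice with [99, 87, 68] (different length) produces [20, 18, 99, 87, 68, 13, 4].

[20, 18, 99, 87, 68, 13, 4]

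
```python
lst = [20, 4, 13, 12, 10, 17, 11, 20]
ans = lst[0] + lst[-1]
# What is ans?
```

lst has length 8. lst[0] = 20.
lst has length 8. Negative index -1 maps to positive index 8 + (-1) = 7. lst[7] = 20.
Sum: 20 + 20 = 40.

40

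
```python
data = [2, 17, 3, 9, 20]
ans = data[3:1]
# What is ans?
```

data has length 5. The slice data[3:1] resolves to an empty index range, so the result is [].

[]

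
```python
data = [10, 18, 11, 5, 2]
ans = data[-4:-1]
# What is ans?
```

data has length 5. The slice data[-4:-1] selects indices [1, 2, 3] (1->18, 2->11, 3->5), giving [18, 11, 5].

[18, 11, 5]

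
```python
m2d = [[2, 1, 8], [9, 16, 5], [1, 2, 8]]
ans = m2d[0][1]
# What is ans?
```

m2d[0] = [2, 1, 8]. Taking column 1 of that row yields 1.

1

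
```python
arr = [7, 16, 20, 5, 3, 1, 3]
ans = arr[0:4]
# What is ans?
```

arr has length 7. The slice arr[0:4] selects indices [0, 1, 2, 3] (0->7, 1->16, 2->20, 3->5), giving [7, 16, 20, 5].

[7, 16, 20, 5]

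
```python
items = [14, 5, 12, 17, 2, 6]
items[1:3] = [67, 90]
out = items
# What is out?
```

items starts as [14, 5, 12, 17, 2, 6] (length 6). The slice items[1:3] covers indices [1, 2] with values [5, 12]. Replacing that slice with [67, 90] (same length) produces [14, 67, 90, 17, 2, 6].

[14, 67, 90, 17, 2, 6]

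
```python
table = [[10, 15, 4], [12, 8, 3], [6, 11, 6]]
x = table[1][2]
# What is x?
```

table[1] = [12, 8, 3]. Taking column 2 of that row yields 3.

3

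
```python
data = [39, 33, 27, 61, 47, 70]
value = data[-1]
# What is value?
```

data has length 6. Negative index -1 maps to positive index 6 + (-1) = 5. data[5] = 70.

70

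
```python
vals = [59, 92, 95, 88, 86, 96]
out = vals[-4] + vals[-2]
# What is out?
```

vals has length 6. Negative index -4 maps to positive index 6 + (-4) = 2. vals[2] = 95.
vals has length 6. Negative index -2 maps to positive index 6 + (-2) = 4. vals[4] = 86.
Sum: 95 + 86 = 181.

181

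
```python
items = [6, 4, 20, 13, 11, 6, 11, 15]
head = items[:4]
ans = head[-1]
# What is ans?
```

items has length 8. The slice items[:4] selects indices [0, 1, 2, 3] (0->6, 1->4, 2->20, 3->13), giving [6, 4, 20, 13]. So head = [6, 4, 20, 13]. Then head[-1] = 13.

13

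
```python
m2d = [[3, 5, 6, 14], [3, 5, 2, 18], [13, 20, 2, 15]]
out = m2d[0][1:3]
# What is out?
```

m2d[0] = [3, 5, 6, 14]. m2d[0] has length 4. The slice m2d[0][1:3] selects indices [1, 2] (1->5, 2->6), giving [5, 6].

[5, 6]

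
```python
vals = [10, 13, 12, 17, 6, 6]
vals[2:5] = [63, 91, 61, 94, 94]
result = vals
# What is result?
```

vals starts as [10, 13, 12, 17, 6, 6] (length 6). The slice vals[2:5] covers indices [2, 3, 4] with values [12, 17, 6]. Replacing that slice with [63, 91, 61, 94, 94] (different length) produces [10, 13, 63, 91, 61, 94, 94, 6].

[10, 13, 63, 91, 61, 94, 94, 6]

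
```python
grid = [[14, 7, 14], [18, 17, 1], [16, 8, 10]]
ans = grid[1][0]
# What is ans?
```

grid[1] = [18, 17, 1]. Taking column 0 of that row yields 18.

18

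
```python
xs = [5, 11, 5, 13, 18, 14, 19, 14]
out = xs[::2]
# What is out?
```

xs has length 8. The slice xs[::2] selects indices [0, 2, 4, 6] (0->5, 2->5, 4->18, 6->19), giving [5, 5, 18, 19].

[5, 5, 18, 19]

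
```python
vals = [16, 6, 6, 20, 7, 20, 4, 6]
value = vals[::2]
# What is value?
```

vals has length 8. The slice vals[::2] selects indices [0, 2, 4, 6] (0->16, 2->6, 4->7, 6->4), giving [16, 6, 7, 4].

[16, 6, 7, 4]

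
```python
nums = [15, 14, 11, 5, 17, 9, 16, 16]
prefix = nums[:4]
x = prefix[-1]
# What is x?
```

nums has length 8. The slice nums[:4] selects indices [0, 1, 2, 3] (0->15, 1->14, 2->11, 3->5), giving [15, 14, 11, 5]. So prefix = [15, 14, 11, 5]. Then prefix[-1] = 5.

5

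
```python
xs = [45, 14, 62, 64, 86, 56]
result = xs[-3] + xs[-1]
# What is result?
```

xs has length 6. Negative index -3 maps to positive index 6 + (-3) = 3. xs[3] = 64.
xs has length 6. Negative index -1 maps to positive index 6 + (-1) = 5. xs[5] = 56.
Sum: 64 + 56 = 120.

120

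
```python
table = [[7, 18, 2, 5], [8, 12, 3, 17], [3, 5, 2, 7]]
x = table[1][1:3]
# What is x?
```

table[1] = [8, 12, 3, 17]. table[1] has length 4. The slice table[1][1:3] selects indices [1, 2] (1->12, 2->3), giving [12, 3].

[12, 3]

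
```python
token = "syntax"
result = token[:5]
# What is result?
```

token has length 6. The slice token[:5] selects indices [0, 1, 2, 3, 4] (0->'s', 1->'y', 2->'n', 3->'t', 4->'a'), giving 'synta'.

'synta'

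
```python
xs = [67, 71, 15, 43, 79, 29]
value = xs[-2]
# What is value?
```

xs has length 6. Negative index -2 maps to positive index 6 + (-2) = 4. xs[4] = 79.

79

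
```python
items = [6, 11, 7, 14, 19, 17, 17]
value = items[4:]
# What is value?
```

items has length 7. The slice items[4:] selects indices [4, 5, 6] (4->19, 5->17, 6->17), giving [19, 17, 17].

[19, 17, 17]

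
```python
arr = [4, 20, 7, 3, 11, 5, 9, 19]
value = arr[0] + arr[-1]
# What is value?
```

arr has length 8. arr[0] = 4.
arr has length 8. Negative index -1 maps to positive index 8 + (-1) = 7. arr[7] = 19.
Sum: 4 + 19 = 23.

23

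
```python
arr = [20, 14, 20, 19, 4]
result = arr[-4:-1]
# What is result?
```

arr has length 5. The slice arr[-4:-1] selects indices [1, 2, 3] (1->14, 2->20, 3->19), giving [14, 20, 19].

[14, 20, 19]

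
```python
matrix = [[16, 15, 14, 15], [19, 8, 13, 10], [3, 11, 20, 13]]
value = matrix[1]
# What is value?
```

matrix has 3 rows. Row 1 is [19, 8, 13, 10].

[19, 8, 13, 10]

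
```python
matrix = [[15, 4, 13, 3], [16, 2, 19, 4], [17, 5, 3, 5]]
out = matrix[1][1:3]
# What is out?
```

matrix[1] = [16, 2, 19, 4]. matrix[1] has length 4. The slice matrix[1][1:3] selects indices [1, 2] (1->2, 2->19), giving [2, 19].

[2, 19]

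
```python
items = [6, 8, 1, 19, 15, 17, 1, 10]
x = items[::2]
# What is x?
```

items has length 8. The slice items[::2] selects indices [0, 2, 4, 6] (0->6, 2->1, 4->15, 6->1), giving [6, 1, 15, 1].

[6, 1, 15, 1]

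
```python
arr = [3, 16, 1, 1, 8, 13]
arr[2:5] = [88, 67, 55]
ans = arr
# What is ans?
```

arr starts as [3, 16, 1, 1, 8, 13] (length 6). The slice arr[2:5] covers indices [2, 3, 4] with values [1, 1, 8]. Replacing that slice with [88, 67, 55] (same length) produces [3, 16, 88, 67, 55, 13].

[3, 16, 88, 67, 55, 13]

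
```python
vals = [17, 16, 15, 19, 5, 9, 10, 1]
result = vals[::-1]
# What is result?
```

vals has length 8. The slice vals[::-1] selects indices [7, 6, 5, 4, 3, 2, 1, 0] (7->1, 6->10, 5->9, 4->5, 3->19, 2->15, 1->16, 0->17), giving [1, 10, 9, 5, 19, 15, 16, 17].

[1, 10, 9, 5, 19, 15, 16, 17]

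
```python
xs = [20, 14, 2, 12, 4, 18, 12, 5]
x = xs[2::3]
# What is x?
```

xs has length 8. The slice xs[2::3] selects indices [2, 5] (2->2, 5->18), giving [2, 18].

[2, 18]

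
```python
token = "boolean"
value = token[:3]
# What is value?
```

token has length 7. The slice token[:3] selects indices [0, 1, 2] (0->'b', 1->'o', 2->'o'), giving 'boo'.

'boo'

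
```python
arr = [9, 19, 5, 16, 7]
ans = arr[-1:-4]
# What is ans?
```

arr has length 5. The slice arr[-1:-4] resolves to an empty index range, so the result is [].

[]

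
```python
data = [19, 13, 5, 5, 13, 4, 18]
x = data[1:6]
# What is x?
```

data has length 7. The slice data[1:6] selects indices [1, 2, 3, 4, 5] (1->13, 2->5, 3->5, 4->13, 5->4), giving [13, 5, 5, 13, 4].

[13, 5, 5, 13, 4]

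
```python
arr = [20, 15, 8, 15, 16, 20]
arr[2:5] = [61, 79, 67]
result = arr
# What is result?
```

arr starts as [20, 15, 8, 15, 16, 20] (length 6). The slice arr[2:5] covers indices [2, 3, 4] with values [8, 15, 16]. Replacing that slice with [61, 79, 67] (same length) produces [20, 15, 61, 79, 67, 20].

[20, 15, 61, 79, 67, 20]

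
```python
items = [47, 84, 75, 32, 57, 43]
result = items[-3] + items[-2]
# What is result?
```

items has length 6. Negative index -3 maps to positive index 6 + (-3) = 3. items[3] = 32.
items has length 6. Negative index -2 maps to positive index 6 + (-2) = 4. items[4] = 57.
Sum: 32 + 57 = 89.

89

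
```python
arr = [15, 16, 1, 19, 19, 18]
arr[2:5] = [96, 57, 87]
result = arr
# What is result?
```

arr starts as [15, 16, 1, 19, 19, 18] (length 6). The slice arr[2:5] covers indices [2, 3, 4] with values [1, 19, 19]. Replacing that slice with [96, 57, 87] (same length) produces [15, 16, 96, 57, 87, 18].

[15, 16, 96, 57, 87, 18]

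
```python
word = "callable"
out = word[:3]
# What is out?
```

word has length 8. The slice word[:3] selects indices [0, 1, 2] (0->'c', 1->'a', 2->'l'), giving 'cal'.

'cal'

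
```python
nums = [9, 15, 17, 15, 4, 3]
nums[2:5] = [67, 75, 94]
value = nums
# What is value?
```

nums starts as [9, 15, 17, 15, 4, 3] (length 6). The slice nums[2:5] covers indices [2, 3, 4] with values [17, 15, 4]. Replacing that slice with [67, 75, 94] (same length) produces [9, 15, 67, 75, 94, 3].

[9, 15, 67, 75, 94, 3]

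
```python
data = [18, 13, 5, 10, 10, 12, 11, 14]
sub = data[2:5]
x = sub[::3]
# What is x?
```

data has length 8. The slice data[2:5] selects indices [2, 3, 4] (2->5, 3->10, 4->10), giving [5, 10, 10]. So sub = [5, 10, 10]. sub has length 3. The slice sub[::3] selects indices [0] (0->5), giving [5].

[5]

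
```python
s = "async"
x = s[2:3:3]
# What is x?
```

s has length 5. The slice s[2:3:3] selects indices [2] (2->'y'), giving 'y'.

'y'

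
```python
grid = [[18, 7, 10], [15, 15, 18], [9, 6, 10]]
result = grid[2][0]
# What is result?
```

grid[2] = [9, 6, 10]. Taking column 0 of that row yields 9.

9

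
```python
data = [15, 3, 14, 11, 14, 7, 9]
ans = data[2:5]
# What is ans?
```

data has length 7. The slice data[2:5] selects indices [2, 3, 4] (2->14, 3->11, 4->14), giving [14, 11, 14].

[14, 11, 14]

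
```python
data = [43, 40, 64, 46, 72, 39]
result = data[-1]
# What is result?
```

data has length 6. Negative index -1 maps to positive index 6 + (-1) = 5. data[5] = 39.

39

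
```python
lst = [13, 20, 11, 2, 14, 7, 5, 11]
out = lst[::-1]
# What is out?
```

lst has length 8. The slice lst[::-1] selects indices [7, 6, 5, 4, 3, 2, 1, 0] (7->11, 6->5, 5->7, 4->14, 3->2, 2->11, 1->20, 0->13), giving [11, 5, 7, 14, 2, 11, 20, 13].

[11, 5, 7, 14, 2, 11, 20, 13]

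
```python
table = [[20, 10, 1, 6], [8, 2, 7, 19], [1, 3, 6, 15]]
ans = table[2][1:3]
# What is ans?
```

table[2] = [1, 3, 6, 15]. table[2] has length 4. The slice table[2][1:3] selects indices [1, 2] (1->3, 2->6), giving [3, 6].

[3, 6]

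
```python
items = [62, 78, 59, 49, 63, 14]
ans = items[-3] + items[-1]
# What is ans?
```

items has length 6. Negative index -3 maps to positive index 6 + (-3) = 3. items[3] = 49.
items has length 6. Negative index -1 maps to positive index 6 + (-1) = 5. items[5] = 14.
Sum: 49 + 14 = 63.

63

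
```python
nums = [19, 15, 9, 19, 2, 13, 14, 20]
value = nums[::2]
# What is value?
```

nums has length 8. The slice nums[::2] selects indices [0, 2, 4, 6] (0->19, 2->9, 4->2, 6->14), giving [19, 9, 2, 14].

[19, 9, 2, 14]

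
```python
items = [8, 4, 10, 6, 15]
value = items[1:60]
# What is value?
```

items has length 5. The slice items[1:60] selects indices [1, 2, 3, 4] (1->4, 2->10, 3->6, 4->15), giving [4, 10, 6, 15].

[4, 10, 6, 15]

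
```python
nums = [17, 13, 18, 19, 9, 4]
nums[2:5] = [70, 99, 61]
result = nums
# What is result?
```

nums starts as [17, 13, 18, 19, 9, 4] (length 6). The slice nums[2:5] covers indices [2, 3, 4] with values [18, 19, 9]. Replacing that slice with [70, 99, 61] (same length) produces [17, 13, 70, 99, 61, 4].

[17, 13, 70, 99, 61, 4]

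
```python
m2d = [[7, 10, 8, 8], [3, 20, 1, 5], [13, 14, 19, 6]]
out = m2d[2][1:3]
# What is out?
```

m2d[2] = [13, 14, 19, 6]. m2d[2] has length 4. The slice m2d[2][1:3] selects indices [1, 2] (1->14, 2->19), giving [14, 19].

[14, 19]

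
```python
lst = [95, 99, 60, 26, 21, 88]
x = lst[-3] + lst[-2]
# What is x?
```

lst has length 6. Negative index -3 maps to positive index 6 + (-3) = 3. lst[3] = 26.
lst has length 6. Negative index -2 maps to positive index 6 + (-2) = 4. lst[4] = 21.
Sum: 26 + 21 = 47.

47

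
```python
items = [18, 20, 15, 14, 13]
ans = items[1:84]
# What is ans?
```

items has length 5. The slice items[1:84] selects indices [1, 2, 3, 4] (1->20, 2->15, 3->14, 4->13), giving [20, 15, 14, 13].

[20, 15, 14, 13]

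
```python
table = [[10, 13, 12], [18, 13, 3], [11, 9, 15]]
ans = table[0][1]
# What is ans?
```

table[0] = [10, 13, 12]. Taking column 1 of that row yields 13.

13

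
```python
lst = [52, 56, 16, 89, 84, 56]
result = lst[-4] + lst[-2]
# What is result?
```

lst has length 6. Negative index -4 maps to positive index 6 + (-4) = 2. lst[2] = 16.
lst has length 6. Negative index -2 maps to positive index 6 + (-2) = 4. lst[4] = 84.
Sum: 16 + 84 = 100.

100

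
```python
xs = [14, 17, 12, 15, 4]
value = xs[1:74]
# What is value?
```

xs has length 5. The slice xs[1:74] selects indices [1, 2, 3, 4] (1->17, 2->12, 3->15, 4->4), giving [17, 12, 15, 4].

[17, 12, 15, 4]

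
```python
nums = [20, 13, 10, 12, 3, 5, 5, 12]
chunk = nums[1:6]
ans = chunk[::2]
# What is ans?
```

nums has length 8. The slice nums[1:6] selects indices [1, 2, 3, 4, 5] (1->13, 2->10, 3->12, 4->3, 5->5), giving [13, 10, 12, 3, 5]. So chunk = [13, 10, 12, 3, 5]. chunk has length 5. The slice chunk[::2] selects indices [0, 2, 4] (0->13, 2->12, 4->5), giving [13, 12, 5].

[13, 12, 5]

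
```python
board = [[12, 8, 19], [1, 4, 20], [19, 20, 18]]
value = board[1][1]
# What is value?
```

board[1] = [1, 4, 20]. Taking column 1 of that row yields 4.

4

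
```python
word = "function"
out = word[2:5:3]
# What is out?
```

word has length 8. The slice word[2:5:3] selects indices [2] (2->'n'), giving 'n'.

'n'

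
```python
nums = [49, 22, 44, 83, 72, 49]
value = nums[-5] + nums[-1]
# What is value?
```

nums has length 6. Negative index -5 maps to positive index 6 + (-5) = 1. nums[1] = 22.
nums has length 6. Negative index -1 maps to positive index 6 + (-1) = 5. nums[5] = 49.
Sum: 22 + 49 = 71.

71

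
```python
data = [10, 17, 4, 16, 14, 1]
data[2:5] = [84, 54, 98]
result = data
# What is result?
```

data starts as [10, 17, 4, 16, 14, 1] (length 6). The slice data[2:5] covers indices [2, 3, 4] with values [4, 16, 14]. Replacing that slice with [84, 54, 98] (same length) produces [10, 17, 84, 54, 98, 1].

[10, 17, 84, 54, 98, 1]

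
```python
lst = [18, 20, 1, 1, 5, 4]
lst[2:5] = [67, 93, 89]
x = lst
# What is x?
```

lst starts as [18, 20, 1, 1, 5, 4] (length 6). The slice lst[2:5] covers indices [2, 3, 4] with values [1, 1, 5]. Replacing that slice with [67, 93, 89] (same length) produces [18, 20, 67, 93, 89, 4].

[18, 20, 67, 93, 89, 4]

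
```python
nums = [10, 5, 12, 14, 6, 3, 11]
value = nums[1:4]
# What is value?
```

nums has length 7. The slice nums[1:4] selects indices [1, 2, 3] (1->5, 2->12, 3->14), giving [5, 12, 14].

[5, 12, 14]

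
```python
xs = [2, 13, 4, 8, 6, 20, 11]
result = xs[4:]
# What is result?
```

xs has length 7. The slice xs[4:] selects indices [4, 5, 6] (4->6, 5->20, 6->11), giving [6, 20, 11].

[6, 20, 11]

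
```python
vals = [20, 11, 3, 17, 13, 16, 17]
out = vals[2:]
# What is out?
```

vals has length 7. The slice vals[2:] selects indices [2, 3, 4, 5, 6] (2->3, 3->17, 4->13, 5->16, 6->17), giving [3, 17, 13, 16, 17].

[3, 17, 13, 16, 17]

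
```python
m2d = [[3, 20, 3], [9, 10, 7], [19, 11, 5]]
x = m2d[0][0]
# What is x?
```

m2d[0] = [3, 20, 3]. Taking column 0 of that row yields 3.

3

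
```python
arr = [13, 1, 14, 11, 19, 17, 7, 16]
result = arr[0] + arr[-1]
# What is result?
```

arr has length 8. arr[0] = 13.
arr has length 8. Negative index -1 maps to positive index 8 + (-1) = 7. arr[7] = 16.
Sum: 13 + 16 = 29.

29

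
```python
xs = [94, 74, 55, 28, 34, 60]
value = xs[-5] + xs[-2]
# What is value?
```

xs has length 6. Negative index -5 maps to positive index 6 + (-5) = 1. xs[1] = 74.
xs has length 6. Negative index -2 maps to positive index 6 + (-2) = 4. xs[4] = 34.
Sum: 74 + 34 = 108.

108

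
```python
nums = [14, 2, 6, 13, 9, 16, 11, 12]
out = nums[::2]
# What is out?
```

nums has length 8. The slice nums[::2] selects indices [0, 2, 4, 6] (0->14, 2->6, 4->9, 6->11), giving [14, 6, 9, 11].

[14, 6, 9, 11]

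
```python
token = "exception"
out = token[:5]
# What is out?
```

token has length 9. The slice token[:5] selects indices [0, 1, 2, 3, 4] (0->'e', 1->'x', 2->'c', 3->'e', 4->'p'), giving 'excep'.

'excep'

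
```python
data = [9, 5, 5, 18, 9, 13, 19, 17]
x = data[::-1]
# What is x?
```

data has length 8. The slice data[::-1] selects indices [7, 6, 5, 4, 3, 2, 1, 0] (7->17, 6->19, 5->13, 4->9, 3->18, 2->5, 1->5, 0->9), giving [17, 19, 13, 9, 18, 5, 5, 9].

[17, 19, 13, 9, 18, 5, 5, 9]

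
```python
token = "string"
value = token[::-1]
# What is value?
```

token has length 6. The slice token[::-1] selects indices [5, 4, 3, 2, 1, 0] (5->'g', 4->'n', 3->'i', 2->'r', 1->'t', 0->'s'), giving 'gnirts'.

'gnirts'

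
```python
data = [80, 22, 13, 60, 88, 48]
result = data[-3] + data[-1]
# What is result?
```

data has length 6. Negative index -3 maps to positive index 6 + (-3) = 3. data[3] = 60.
data has length 6. Negative index -1 maps to positive index 6 + (-1) = 5. data[5] = 48.
Sum: 60 + 48 = 108.

108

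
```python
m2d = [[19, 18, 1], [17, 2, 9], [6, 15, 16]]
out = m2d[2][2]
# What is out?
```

m2d[2] = [6, 15, 16]. Taking column 2 of that row yields 16.

16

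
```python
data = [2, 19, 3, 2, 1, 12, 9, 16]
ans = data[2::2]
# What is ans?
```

data has length 8. The slice data[2::2] selects indices [2, 4, 6] (2->3, 4->1, 6->9), giving [3, 1, 9].

[3, 1, 9]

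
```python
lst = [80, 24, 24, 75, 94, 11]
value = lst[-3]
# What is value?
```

lst has length 6. Negative index -3 maps to positive index 6 + (-3) = 3. lst[3] = 75.

75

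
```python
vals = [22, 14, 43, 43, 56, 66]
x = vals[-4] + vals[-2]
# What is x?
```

vals has length 6. Negative index -4 maps to positive index 6 + (-4) = 2. vals[2] = 43.
vals has length 6. Negative index -2 maps to positive index 6 + (-2) = 4. vals[4] = 56.
Sum: 43 + 56 = 99.

99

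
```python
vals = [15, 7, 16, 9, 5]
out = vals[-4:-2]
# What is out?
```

vals has length 5. The slice vals[-4:-2] selects indices [1, 2] (1->7, 2->16), giving [7, 16].

[7, 16]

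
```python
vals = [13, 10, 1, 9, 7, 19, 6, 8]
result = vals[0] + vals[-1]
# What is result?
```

vals has length 8. vals[0] = 13.
vals has length 8. Negative index -1 maps to positive index 8 + (-1) = 7. vals[7] = 8.
Sum: 13 + 8 = 21.

21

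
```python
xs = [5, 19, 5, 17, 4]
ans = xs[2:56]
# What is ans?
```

xs has length 5. The slice xs[2:56] selects indices [2, 3, 4] (2->5, 3->17, 4->4), giving [5, 17, 4].

[5, 17, 4]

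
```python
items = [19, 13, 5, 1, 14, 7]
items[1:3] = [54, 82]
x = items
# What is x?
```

items starts as [19, 13, 5, 1, 14, 7] (length 6). The slice items[1:3] covers indices [1, 2] with values [13, 5]. Replacing that slice with [54, 82] (same length) produces [19, 54, 82, 1, 14, 7].

[19, 54, 82, 1, 14, 7]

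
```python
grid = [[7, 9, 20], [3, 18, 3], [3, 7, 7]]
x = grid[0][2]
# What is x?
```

grid[0] = [7, 9, 20]. Taking column 2 of that row yields 20.

20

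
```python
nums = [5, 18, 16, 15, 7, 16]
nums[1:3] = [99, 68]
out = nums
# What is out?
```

nums starts as [5, 18, 16, 15, 7, 16] (length 6). The slice nums[1:3] covers indices [1, 2] with values [18, 16]. Replacing that slice with [99, 68] (same length) produces [5, 99, 68, 15, 7, 16].

[5, 99, 68, 15, 7, 16]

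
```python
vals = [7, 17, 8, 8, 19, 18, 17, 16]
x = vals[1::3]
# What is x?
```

vals has length 8. The slice vals[1::3] selects indices [1, 4, 7] (1->17, 4->19, 7->16), giving [17, 19, 16].

[17, 19, 16]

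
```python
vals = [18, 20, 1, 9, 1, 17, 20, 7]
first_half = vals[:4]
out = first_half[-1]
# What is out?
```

vals has length 8. The slice vals[:4] selects indices [0, 1, 2, 3] (0->18, 1->20, 2->1, 3->9), giving [18, 20, 1, 9]. So first_half = [18, 20, 1, 9]. Then first_half[-1] = 9.

9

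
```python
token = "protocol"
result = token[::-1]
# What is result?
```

token has length 8. The slice token[::-1] selects indices [7, 6, 5, 4, 3, 2, 1, 0] (7->'l', 6->'o', 5->'c', 4->'o', 3->'t', 2->'o', 1->'r', 0->'p'), giving 'locotorp'.

'locotorp'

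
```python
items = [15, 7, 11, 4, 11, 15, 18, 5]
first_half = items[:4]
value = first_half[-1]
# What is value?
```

items has length 8. The slice items[:4] selects indices [0, 1, 2, 3] (0->15, 1->7, 2->11, 3->4), giving [15, 7, 11, 4]. So first_half = [15, 7, 11, 4]. Then first_half[-1] = 4.

4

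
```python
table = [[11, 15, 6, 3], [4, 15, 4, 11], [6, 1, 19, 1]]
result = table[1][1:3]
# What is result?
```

table[1] = [4, 15, 4, 11]. table[1] has length 4. The slice table[1][1:3] selects indices [1, 2] (1->15, 2->4), giving [15, 4].

[15, 4]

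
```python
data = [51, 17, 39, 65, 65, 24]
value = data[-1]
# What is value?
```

data has length 6. Negative index -1 maps to positive index 6 + (-1) = 5. data[5] = 24.

24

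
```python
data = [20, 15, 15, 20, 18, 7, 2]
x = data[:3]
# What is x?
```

data has length 7. The slice data[:3] selects indices [0, 1, 2] (0->20, 1->15, 2->15), giving [20, 15, 15].

[20, 15, 15]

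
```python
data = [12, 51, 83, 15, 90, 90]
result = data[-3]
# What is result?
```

data has length 6. Negative index -3 maps to positive index 6 + (-3) = 3. data[3] = 15.

15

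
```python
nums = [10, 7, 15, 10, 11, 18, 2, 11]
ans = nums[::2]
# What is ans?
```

nums has length 8. The slice nums[::2] selects indices [0, 2, 4, 6] (0->10, 2->15, 4->11, 6->2), giving [10, 15, 11, 2].

[10, 15, 11, 2]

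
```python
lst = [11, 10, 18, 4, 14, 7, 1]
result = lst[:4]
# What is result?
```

lst has length 7. The slice lst[:4] selects indices [0, 1, 2, 3] (0->11, 1->10, 2->18, 3->4), giving [11, 10, 18, 4].

[11, 10, 18, 4]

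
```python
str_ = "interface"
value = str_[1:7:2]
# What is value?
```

str_ has length 9. The slice str_[1:7:2] selects indices [1, 3, 5] (1->'n', 3->'e', 5->'f'), giving 'nef'.

'nef'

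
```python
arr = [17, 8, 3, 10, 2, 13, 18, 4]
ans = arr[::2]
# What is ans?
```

arr has length 8. The slice arr[::2] selects indices [0, 2, 4, 6] (0->17, 2->3, 4->2, 6->18), giving [17, 3, 2, 18].

[17, 3, 2, 18]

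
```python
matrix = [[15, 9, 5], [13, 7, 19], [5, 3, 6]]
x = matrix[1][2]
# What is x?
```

matrix[1] = [13, 7, 19]. Taking column 2 of that row yields 19.

19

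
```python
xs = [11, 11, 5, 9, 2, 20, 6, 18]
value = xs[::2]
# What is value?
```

xs has length 8. The slice xs[::2] selects indices [0, 2, 4, 6] (0->11, 2->5, 4->2, 6->6), giving [11, 5, 2, 6].

[11, 5, 2, 6]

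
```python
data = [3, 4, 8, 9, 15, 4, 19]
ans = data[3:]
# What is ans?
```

data has length 7. The slice data[3:] selects indices [3, 4, 5, 6] (3->9, 4->15, 5->4, 6->19), giving [9, 15, 4, 19].

[9, 15, 4, 19]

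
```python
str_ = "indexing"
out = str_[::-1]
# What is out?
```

str_ has length 8. The slice str_[::-1] selects indices [7, 6, 5, 4, 3, 2, 1, 0] (7->'g', 6->'n', 5->'i', 4->'x', 3->'e', 2->'d', 1->'n', 0->'i'), giving 'gnixedni'.

'gnixedni'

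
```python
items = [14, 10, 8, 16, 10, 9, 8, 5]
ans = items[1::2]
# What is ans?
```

items has length 8. The slice items[1::2] selects indices [1, 3, 5, 7] (1->10, 3->16, 5->9, 7->5), giving [10, 16, 9, 5].

[10, 16, 9, 5]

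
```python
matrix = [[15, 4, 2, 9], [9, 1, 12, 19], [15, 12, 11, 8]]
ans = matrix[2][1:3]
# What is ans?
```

matrix[2] = [15, 12, 11, 8]. matrix[2] has length 4. The slice matrix[2][1:3] selects indices [1, 2] (1->12, 2->11), giving [12, 11].

[12, 11]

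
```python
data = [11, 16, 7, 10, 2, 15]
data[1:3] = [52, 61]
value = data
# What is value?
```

data starts as [11, 16, 7, 10, 2, 15] (length 6). The slice data[1:3] covers indices [1, 2] with values [16, 7]. Replacing that slice with [52, 61] (same length) produces [11, 52, 61, 10, 2, 15].

[11, 52, 61, 10, 2, 15]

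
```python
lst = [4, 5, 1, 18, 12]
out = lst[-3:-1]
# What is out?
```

lst has length 5. The slice lst[-3:-1] selects indices [2, 3] (2->1, 3->18), giving [1, 18].

[1, 18]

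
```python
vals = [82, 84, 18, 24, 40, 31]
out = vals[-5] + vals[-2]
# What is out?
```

vals has length 6. Negative index -5 maps to positive index 6 + (-5) = 1. vals[1] = 84.
vals has length 6. Negative index -2 maps to positive index 6 + (-2) = 4. vals[4] = 40.
Sum: 84 + 40 = 124.

124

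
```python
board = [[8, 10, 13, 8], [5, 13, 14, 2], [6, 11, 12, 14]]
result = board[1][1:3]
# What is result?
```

board[1] = [5, 13, 14, 2]. board[1] has length 4. The slice board[1][1:3] selects indices [1, 2] (1->13, 2->14), giving [13, 14].

[13, 14]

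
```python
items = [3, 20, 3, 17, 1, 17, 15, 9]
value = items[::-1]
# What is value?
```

items has length 8. The slice items[::-1] selects indices [7, 6, 5, 4, 3, 2, 1, 0] (7->9, 6->15, 5->17, 4->1, 3->17, 2->3, 1->20, 0->3), giving [9, 15, 17, 1, 17, 3, 20, 3].

[9, 15, 17, 1, 17, 3, 20, 3]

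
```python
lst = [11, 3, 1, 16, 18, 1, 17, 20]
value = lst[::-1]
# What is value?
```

lst has length 8. The slice lst[::-1] selects indices [7, 6, 5, 4, 3, 2, 1, 0] (7->20, 6->17, 5->1, 4->18, 3->16, 2->1, 1->3, 0->11), giving [20, 17, 1, 18, 16, 1, 3, 11].

[20, 17, 1, 18, 16, 1, 3, 11]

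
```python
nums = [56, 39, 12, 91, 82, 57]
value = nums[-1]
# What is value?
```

nums has length 6. Negative index -1 maps to positive index 6 + (-1) = 5. nums[5] = 57.

57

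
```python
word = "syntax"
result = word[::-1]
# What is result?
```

word has length 6. The slice word[::-1] selects indices [5, 4, 3, 2, 1, 0] (5->'x', 4->'a', 3->'t', 2->'n', 1->'y', 0->'s'), giving 'xatnys'.

'xatnys'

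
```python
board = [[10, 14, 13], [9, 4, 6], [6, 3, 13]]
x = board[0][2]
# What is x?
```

board[0] = [10, 14, 13]. Taking column 2 of that row yields 13.

13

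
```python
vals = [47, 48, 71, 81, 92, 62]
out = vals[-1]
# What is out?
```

vals has length 6. Negative index -1 maps to positive index 6 + (-1) = 5. vals[5] = 62.

62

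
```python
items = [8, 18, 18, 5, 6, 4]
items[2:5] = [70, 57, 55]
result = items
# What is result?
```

items starts as [8, 18, 18, 5, 6, 4] (length 6). The slice items[2:5] covers indices [2, 3, 4] with values [18, 5, 6]. Replacing that slice with [70, 57, 55] (same length) produces [8, 18, 70, 57, 55, 4].

[8, 18, 70, 57, 55, 4]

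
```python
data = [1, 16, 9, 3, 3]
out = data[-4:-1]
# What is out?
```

data has length 5. The slice data[-4:-1] selects indices [1, 2, 3] (1->16, 2->9, 3->3), giving [16, 9, 3].

[16, 9, 3]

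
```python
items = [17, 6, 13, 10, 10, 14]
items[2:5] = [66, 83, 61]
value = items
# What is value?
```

items starts as [17, 6, 13, 10, 10, 14] (length 6). The slice items[2:5] covers indices [2, 3, 4] with values [13, 10, 10]. Replacing that slice with [66, 83, 61] (same length) produces [17, 6, 66, 83, 61, 14].

[17, 6, 66, 83, 61, 14]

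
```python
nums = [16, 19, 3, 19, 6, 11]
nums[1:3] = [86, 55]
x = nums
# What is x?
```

nums starts as [16, 19, 3, 19, 6, 11] (length 6). The slice nums[1:3] covers indices [1, 2] with values [19, 3]. Replacing that slice with [86, 55] (same length) produces [16, 86, 55, 19, 6, 11].

[16, 86, 55, 19, 6, 11]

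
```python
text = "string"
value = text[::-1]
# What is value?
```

text has length 6. The slice text[::-1] selects indices [5, 4, 3, 2, 1, 0] (5->'g', 4->'n', 3->'i', 2->'r', 1->'t', 0->'s'), giving 'gnirts'.

'gnirts'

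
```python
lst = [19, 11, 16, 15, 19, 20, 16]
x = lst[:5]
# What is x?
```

lst has length 7. The slice lst[:5] selects indices [0, 1, 2, 3, 4] (0->19, 1->11, 2->16, 3->15, 4->19), giving [19, 11, 16, 15, 19].

[19, 11, 16, 15, 19]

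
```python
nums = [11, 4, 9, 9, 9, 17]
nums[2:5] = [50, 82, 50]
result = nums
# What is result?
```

nums starts as [11, 4, 9, 9, 9, 17] (length 6). The slice nums[2:5] covers indices [2, 3, 4] with values [9, 9, 9]. Replacing that slice with [50, 82, 50] (same length) produces [11, 4, 50, 82, 50, 17].

[11, 4, 50, 82, 50, 17]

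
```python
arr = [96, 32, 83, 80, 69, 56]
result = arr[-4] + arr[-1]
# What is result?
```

arr has length 6. Negative index -4 maps to positive index 6 + (-4) = 2. arr[2] = 83.
arr has length 6. Negative index -1 maps to positive index 6 + (-1) = 5. arr[5] = 56.
Sum: 83 + 56 = 139.

139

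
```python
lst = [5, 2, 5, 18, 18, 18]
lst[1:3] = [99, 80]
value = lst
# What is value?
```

lst starts as [5, 2, 5, 18, 18, 18] (length 6). The slice lst[1:3] covers indices [1, 2] with values [2, 5]. Replacing that slice with [99, 80] (same length) produces [5, 99, 80, 18, 18, 18].

[5, 99, 80, 18, 18, 18]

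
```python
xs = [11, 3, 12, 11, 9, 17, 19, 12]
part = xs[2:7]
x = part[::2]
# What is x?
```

xs has length 8. The slice xs[2:7] selects indices [2, 3, 4, 5, 6] (2->12, 3->11, 4->9, 5->17, 6->19), giving [12, 11, 9, 17, 19]. So part = [12, 11, 9, 17, 19]. part has length 5. The slice part[::2] selects indices [0, 2, 4] (0->12, 2->9, 4->19), giving [12, 9, 19].

[12, 9, 19]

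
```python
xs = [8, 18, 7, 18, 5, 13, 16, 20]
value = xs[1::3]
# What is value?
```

xs has length 8. The slice xs[1::3] selects indices [1, 4, 7] (1->18, 4->5, 7->20), giving [18, 5, 20].

[18, 5, 20]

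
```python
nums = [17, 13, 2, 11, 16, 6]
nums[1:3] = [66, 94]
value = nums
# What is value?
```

nums starts as [17, 13, 2, 11, 16, 6] (length 6). The slice nums[1:3] covers indices [1, 2] with values [13, 2]. Replacing that slice with [66, 94] (same length) produces [17, 66, 94, 11, 16, 6].

[17, 66, 94, 11, 16, 6]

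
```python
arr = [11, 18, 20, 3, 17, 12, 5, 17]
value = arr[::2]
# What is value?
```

arr has length 8. The slice arr[::2] selects indices [0, 2, 4, 6] (0->11, 2->20, 4->17, 6->5), giving [11, 20, 17, 5].

[11, 20, 17, 5]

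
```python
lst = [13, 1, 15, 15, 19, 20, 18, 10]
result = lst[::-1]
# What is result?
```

lst has length 8. The slice lst[::-1] selects indices [7, 6, 5, 4, 3, 2, 1, 0] (7->10, 6->18, 5->20, 4->19, 3->15, 2->15, 1->1, 0->13), giving [10, 18, 20, 19, 15, 15, 1, 13].

[10, 18, 20, 19, 15, 15, 1, 13]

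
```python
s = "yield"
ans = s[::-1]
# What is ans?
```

s has length 5. The slice s[::-1] selects indices [4, 3, 2, 1, 0] (4->'d', 3->'l', 2->'e', 1->'i', 0->'y'), giving 'dleiy'.

'dleiy'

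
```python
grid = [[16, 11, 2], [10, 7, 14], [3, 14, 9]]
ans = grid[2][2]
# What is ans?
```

grid[2] = [3, 14, 9]. Taking column 2 of that row yields 9.

9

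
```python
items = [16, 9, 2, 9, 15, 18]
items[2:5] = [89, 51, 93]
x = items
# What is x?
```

items starts as [16, 9, 2, 9, 15, 18] (length 6). The slice items[2:5] covers indices [2, 3, 4] with values [2, 9, 15]. Replacing that slice with [89, 51, 93] (same length) produces [16, 9, 89, 51, 93, 18].

[16, 9, 89, 51, 93, 18]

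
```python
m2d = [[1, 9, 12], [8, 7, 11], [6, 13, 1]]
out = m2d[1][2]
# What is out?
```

m2d[1] = [8, 7, 11]. Taking column 2 of that row yields 11.

11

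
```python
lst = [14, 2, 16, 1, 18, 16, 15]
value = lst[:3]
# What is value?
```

lst has length 7. The slice lst[:3] selects indices [0, 1, 2] (0->14, 1->2, 2->16), giving [14, 2, 16].

[14, 2, 16]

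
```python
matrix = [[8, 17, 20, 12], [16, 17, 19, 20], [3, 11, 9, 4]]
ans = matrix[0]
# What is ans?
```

matrix has 3 rows. Row 0 is [8, 17, 20, 12].

[8, 17, 20, 12]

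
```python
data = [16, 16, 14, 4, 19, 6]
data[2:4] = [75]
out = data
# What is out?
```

data starts as [16, 16, 14, 4, 19, 6] (length 6). The slice data[2:4] covers indices [2, 3] with values [14, 4]. Replacing that slice with [75] (different length) produces [16, 16, 75, 19, 6].

[16, 16, 75, 19, 6]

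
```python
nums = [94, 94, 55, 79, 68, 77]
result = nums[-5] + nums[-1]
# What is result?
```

nums has length 6. Negative index -5 maps to positive index 6 + (-5) = 1. nums[1] = 94.
nums has length 6. Negative index -1 maps to positive index 6 + (-1) = 5. nums[5] = 77.
Sum: 94 + 77 = 171.

171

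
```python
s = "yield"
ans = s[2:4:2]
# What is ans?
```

s has length 5. The slice s[2:4:2] selects indices [2] (2->'e'), giving 'e'.

'e'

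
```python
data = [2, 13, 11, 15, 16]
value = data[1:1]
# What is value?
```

data has length 5. The slice data[1:1] resolves to an empty index range, so the result is [].

[]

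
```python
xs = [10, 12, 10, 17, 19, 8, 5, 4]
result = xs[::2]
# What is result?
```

xs has length 8. The slice xs[::2] selects indices [0, 2, 4, 6] (0->10, 2->10, 4->19, 6->5), giving [10, 10, 19, 5].

[10, 10, 19, 5]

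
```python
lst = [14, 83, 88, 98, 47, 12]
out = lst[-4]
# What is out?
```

lst has length 6. Negative index -4 maps to positive index 6 + (-4) = 2. lst[2] = 88.

88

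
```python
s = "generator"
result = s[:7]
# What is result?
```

s has length 9. The slice s[:7] selects indices [0, 1, 2, 3, 4, 5, 6] (0->'g', 1->'e', 2->'n', 3->'e', 4->'r', 5->'a', 6->'t'), giving 'generat'.

'generat'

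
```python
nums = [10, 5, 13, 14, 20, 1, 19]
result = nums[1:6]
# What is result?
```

nums has length 7. The slice nums[1:6] selects indices [1, 2, 3, 4, 5] (1->5, 2->13, 3->14, 4->20, 5->1), giving [5, 13, 14, 20, 1].

[5, 13, 14, 20, 1]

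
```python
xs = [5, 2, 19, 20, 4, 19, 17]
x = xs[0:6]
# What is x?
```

xs has length 7. The slice xs[0:6] selects indices [0, 1, 2, 3, 4, 5] (0->5, 1->2, 2->19, 3->20, 4->4, 5->19), giving [5, 2, 19, 20, 4, 19].

[5, 2, 19, 20, 4, 19]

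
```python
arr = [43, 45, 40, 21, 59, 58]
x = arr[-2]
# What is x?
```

arr has length 6. Negative index -2 maps to positive index 6 + (-2) = 4. arr[4] = 59.

59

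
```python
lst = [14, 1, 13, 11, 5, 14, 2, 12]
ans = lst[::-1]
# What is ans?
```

lst has length 8. The slice lst[::-1] selects indices [7, 6, 5, 4, 3, 2, 1, 0] (7->12, 6->2, 5->14, 4->5, 3->11, 2->13, 1->1, 0->14), giving [12, 2, 14, 5, 11, 13, 1, 14].

[12, 2, 14, 5, 11, 13, 1, 14]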